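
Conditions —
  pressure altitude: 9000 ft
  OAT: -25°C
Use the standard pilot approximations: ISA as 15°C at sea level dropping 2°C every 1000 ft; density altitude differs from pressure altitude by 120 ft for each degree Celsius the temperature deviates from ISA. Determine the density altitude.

ISA temperature at 9000 ft = 15 − 2 × (9000/1000) = -3°C.
ISA deviation = -25 − (-3) = -22°C.
Density altitude = 9000 + 120 × (-22) = 9000 + (-2640) = 6360 ft.

6360 ft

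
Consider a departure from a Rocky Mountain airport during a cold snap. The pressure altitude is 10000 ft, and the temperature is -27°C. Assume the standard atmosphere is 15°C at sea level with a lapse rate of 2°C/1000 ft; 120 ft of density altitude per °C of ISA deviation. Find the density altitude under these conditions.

7360 ft

ISA temperature at 10000 ft = 15 − 2 × (10000/1000) = -5°C.
ISA deviation = -27 − (-5) = -22°C.
Density altitude = 10000 + 120 × (-22) = 10000 + (-2640) = 7360 ft.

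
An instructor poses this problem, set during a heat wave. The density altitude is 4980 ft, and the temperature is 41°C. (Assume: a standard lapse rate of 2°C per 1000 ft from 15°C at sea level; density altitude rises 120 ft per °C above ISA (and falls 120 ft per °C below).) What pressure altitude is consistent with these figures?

DA = PA + 120 × (OAT − (15 − 2·PA/1000)) = PA + 120·OAT − 1800 + 0.24·PA = 1.24·PA + 120·OAT − 1800.
So 1.24·PA = 4980 − 120 × 41 + 1800 = 1860.
PA = 1860 / 1.24 = 1500 ft.

1500 ft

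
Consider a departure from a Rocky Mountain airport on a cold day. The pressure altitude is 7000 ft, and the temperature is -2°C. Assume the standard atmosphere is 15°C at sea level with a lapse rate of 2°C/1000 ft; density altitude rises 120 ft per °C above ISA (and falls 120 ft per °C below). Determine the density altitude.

ISA temperature at 7000 ft = 15 − 2 × (7000/1000) = 1°C.
ISA deviation = -2 − 1 = -3°C.
Density altitude = 7000 + 120 × (-3) = 7000 + (-360) = 6640 ft.

6640 ft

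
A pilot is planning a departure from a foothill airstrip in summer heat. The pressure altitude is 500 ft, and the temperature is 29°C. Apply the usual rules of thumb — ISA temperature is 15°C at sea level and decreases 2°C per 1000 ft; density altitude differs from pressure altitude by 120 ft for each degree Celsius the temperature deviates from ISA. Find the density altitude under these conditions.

2300 ft

ISA temperature at 500 ft = 15 − 2 × (500/1000) = 14°C.
ISA deviation = 29 − 14 = +15°C.
Density altitude = 500 + 120 × (15) = 500 + (+1800) = 2300 ft.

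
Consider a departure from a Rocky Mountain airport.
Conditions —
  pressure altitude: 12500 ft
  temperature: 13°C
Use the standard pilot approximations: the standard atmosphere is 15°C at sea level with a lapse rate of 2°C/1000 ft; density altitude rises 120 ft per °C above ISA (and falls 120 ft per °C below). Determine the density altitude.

15260 ft

ISA temperature at 12500 ft = 15 − 2 × (12500/1000) = -10°C.
ISA deviation = 13 − (-10) = +23°C.
Density altitude = 12500 + 120 × (23) = 12500 + (+2760) = 15260 ft.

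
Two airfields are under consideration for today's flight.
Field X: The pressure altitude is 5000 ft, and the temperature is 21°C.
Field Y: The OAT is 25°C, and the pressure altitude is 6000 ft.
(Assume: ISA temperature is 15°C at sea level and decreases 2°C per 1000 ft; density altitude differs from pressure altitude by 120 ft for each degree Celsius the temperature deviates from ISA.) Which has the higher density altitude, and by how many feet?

Field Y by 1720 ft

Field X: ISA temp = 5°C, deviation +16°C, DA = 5000 + 120 × 16 = 6920 ft.
Field Y: ISA temp = 3°C, deviation +22°C, DA = 6000 + 120 × 22 = 8640 ft.
Field Y is higher by 8640 − 6920 = 1720 ft.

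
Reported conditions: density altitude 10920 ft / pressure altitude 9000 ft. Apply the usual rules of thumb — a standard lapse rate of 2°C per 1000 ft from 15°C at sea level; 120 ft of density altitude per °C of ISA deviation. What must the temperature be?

13°C

Density altitude − pressure altitude = 10920 − 9000 = +1920 ft.
At 120 ft/°C that is an ISA deviation of 1920/120 = +16°C.
ISA temperature at 9000 ft = 15 − 2 × (9000/1000) = -3°C.
OAT = ISA + deviation = -3 + (+16) = 13°C.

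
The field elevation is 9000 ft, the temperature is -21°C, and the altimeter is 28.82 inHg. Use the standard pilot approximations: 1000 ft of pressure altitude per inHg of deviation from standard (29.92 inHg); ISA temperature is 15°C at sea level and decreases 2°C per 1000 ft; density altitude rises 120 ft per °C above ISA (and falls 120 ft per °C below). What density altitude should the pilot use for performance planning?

Pressure altitude = 9000 + (29.92 − 28.82) × 1000 = 9000 + (+1100) = 10100 ft.
ISA temperature at 10100 ft = 15 − 2 × (10100/1000) = -5.2°C.
ISA deviation = -21 − (-5.2) = -15.8°C.
Density altitude = 10100 + 120 × (-15.8) = 8204 ft.

8204 ft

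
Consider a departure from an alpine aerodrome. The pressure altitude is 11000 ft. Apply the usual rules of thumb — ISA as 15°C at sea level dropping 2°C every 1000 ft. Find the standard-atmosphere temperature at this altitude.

ISA temperature = 15 − 2 × (11000/1000) = 15 − 22 = -7°C.

-7°C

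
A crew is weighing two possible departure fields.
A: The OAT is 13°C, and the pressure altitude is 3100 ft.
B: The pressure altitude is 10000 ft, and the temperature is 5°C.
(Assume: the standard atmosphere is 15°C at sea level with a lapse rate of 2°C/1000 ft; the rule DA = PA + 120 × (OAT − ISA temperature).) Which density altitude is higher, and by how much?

B by 7596 ft

A: ISA temp = 8.8°C, deviation +4.2°C, DA = 3100 + 120 × 4.2 = 3604 ft.
B: ISA temp = -5°C, deviation +10°C, DA = 10000 + 120 × 10 = 11200 ft.
B is higher by 11200 − 3604 = 7596 ft.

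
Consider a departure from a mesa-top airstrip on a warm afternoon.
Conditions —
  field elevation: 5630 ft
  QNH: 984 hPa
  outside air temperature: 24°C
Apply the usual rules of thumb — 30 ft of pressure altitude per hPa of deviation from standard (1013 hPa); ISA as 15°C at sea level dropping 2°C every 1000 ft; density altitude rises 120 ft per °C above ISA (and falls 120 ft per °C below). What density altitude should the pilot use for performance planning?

9140 ft

Pressure altitude = 5630 + (1013 − 984) × 30 = 5630 + (+870) = 6500 ft.
ISA temperature at 6500 ft = 15 − 2 × (6500/1000) = 2°C.
ISA deviation = 24 − 2 = +22°C.
Density altitude = 6500 + 120 × (22) = 9140 ft.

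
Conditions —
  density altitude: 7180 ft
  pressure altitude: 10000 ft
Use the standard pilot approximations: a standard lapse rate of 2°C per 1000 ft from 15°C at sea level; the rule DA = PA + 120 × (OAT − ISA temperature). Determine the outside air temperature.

-28.5°C

Density altitude − pressure altitude = 7180 − 10000 = -2820 ft.
At 120 ft/°C that is an ISA deviation of -2820/120 = -23.5°C.
ISA temperature at 10000 ft = 15 − 2 × (10000/1000) = -5°C.
OAT = ISA + deviation = -5 + (-23.5) = -28.5°C.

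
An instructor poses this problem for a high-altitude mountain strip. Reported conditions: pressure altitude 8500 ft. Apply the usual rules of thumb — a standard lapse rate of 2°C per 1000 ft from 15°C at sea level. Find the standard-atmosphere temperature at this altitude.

-2°C

ISA temperature = 15 − 2 × (8500/1000) = 15 − 17 = -2°C.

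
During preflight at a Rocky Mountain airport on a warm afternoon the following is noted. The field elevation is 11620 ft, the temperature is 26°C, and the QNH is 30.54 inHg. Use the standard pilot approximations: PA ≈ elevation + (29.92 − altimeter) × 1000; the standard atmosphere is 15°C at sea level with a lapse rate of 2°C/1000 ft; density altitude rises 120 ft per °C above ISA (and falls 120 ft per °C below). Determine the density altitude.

Pressure altitude = 11620 + (29.92 − 30.54) × 1000 = 11620 + (-620) = 11000 ft.
ISA temperature at 11000 ft = 15 − 2 × (11000/1000) = -7°C.
ISA deviation = 26 − (-7) = +33°C.
Density altitude = 11000 + 120 × (33) = 14960 ft.

14960 ft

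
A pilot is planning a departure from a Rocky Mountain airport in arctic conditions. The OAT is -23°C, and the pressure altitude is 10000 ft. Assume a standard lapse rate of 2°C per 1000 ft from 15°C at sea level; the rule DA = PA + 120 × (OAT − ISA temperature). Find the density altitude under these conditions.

7840 ft

ISA temperature at 10000 ft = 15 − 2 × (10000/1000) = -5°C.
ISA deviation = -23 − (-5) = -18°C.
Density altitude = 10000 + 120 × (-18) = 10000 + (-2160) = 7840 ft.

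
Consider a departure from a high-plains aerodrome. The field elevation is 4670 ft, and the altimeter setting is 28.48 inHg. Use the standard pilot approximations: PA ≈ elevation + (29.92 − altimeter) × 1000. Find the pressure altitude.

6110 ft

Pressure correction = (29.92 − 28.48) × 1000 = +1440 ft.
Pressure altitude = 4670 + (+1440) = 6110 ft.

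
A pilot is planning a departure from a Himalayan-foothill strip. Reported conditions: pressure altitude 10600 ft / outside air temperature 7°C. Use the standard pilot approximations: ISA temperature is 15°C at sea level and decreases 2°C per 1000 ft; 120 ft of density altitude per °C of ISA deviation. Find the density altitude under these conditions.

12184 ft

ISA temperature at 10600 ft = 15 − 2 × (10600/1000) = -6.2°C.
ISA deviation = 7 − (-6.2) = +13.2°C.
Density altitude = 10600 + 120 × (13.2) = 10600 + (+1584) = 12184 ft.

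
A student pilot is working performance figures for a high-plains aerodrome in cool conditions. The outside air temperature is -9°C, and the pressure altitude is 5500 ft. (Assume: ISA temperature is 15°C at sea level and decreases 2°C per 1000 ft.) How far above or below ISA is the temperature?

ISA-13°C

ISA temperature at 5500 ft = 15 − 2 × (5500/1000) = 4°C.
Deviation = OAT − ISA = -9 − 4 = -13°C.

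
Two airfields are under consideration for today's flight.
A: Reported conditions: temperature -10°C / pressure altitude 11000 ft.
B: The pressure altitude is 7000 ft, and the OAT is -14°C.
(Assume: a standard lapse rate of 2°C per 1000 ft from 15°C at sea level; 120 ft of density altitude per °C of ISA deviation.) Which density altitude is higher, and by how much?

A by 5440 ft

A: ISA temp = -7°C, deviation -3°C, DA = 11000 + 120 × (-3) = 10640 ft.
B: ISA temp = 1°C, deviation -15°C, DA = 7000 + 120 × (-15) = 5200 ft.
A is higher by 10640 − 5200 = 5440 ft.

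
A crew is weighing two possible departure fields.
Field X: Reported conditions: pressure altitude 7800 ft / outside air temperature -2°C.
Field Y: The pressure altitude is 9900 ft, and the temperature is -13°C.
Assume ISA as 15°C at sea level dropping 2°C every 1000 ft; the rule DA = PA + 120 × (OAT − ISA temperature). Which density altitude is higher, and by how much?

Field X: ISA temp = -0.6°C, deviation -1.4°C, DA = 7800 + 120 × (-1.4) = 7632 ft.
Field Y: ISA temp = -4.8°C, deviation -8.2°C, DA = 9900 + 120 × (-8.2) = 8916 ft.
Field Y is higher by 8916 − 7632 = 1284 ft.

Field Y by 1284 ft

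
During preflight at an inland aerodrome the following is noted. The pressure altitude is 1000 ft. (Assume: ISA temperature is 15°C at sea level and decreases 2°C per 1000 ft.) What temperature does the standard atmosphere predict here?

13°C

ISA temperature = 15 − 2 × (1000/1000) = 15 − 2 = 13°C.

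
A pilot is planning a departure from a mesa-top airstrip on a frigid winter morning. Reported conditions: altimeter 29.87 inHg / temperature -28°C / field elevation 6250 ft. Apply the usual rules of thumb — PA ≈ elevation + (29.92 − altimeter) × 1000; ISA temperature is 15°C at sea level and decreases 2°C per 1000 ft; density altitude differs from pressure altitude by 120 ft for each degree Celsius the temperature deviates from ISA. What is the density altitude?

Pressure altitude = 6250 + (29.92 − 29.87) × 1000 = 6250 + (+50) = 6300 ft.
ISA temperature at 6300 ft = 15 − 2 × (6300/1000) = 2.4°C.
ISA deviation = -28 − 2.4 = -30.4°C.
Density altitude = 6300 + 120 × (-30.4) = 2652 ft.

2652 ft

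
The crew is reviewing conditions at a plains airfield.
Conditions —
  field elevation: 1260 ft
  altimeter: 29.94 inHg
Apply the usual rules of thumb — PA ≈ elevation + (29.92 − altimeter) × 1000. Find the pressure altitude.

Pressure correction = (29.92 − 29.94) × 1000 = -20 ft.
Pressure altitude = 1260 + (-20) = 1240 ft.

1240 ft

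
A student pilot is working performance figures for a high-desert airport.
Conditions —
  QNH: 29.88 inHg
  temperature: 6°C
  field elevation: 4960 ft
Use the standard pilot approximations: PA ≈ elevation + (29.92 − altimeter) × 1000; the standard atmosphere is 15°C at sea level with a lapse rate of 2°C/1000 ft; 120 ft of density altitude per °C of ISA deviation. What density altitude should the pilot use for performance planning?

Pressure altitude = 4960 + (29.92 − 29.88) × 1000 = 4960 + (+40) = 5000 ft.
ISA temperature at 5000 ft = 15 − 2 × (5000/1000) = 5°C.
ISA deviation = 6 − 5 = +1°C.
Density altitude = 5000 + 120 × (1) = 5120 ft.

5120 ft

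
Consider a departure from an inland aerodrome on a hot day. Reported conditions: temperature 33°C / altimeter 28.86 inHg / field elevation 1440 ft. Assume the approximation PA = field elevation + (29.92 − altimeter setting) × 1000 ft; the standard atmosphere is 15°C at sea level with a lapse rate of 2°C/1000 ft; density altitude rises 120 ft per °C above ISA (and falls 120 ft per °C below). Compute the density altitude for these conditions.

Pressure altitude = 1440 + (29.92 − 28.86) × 1000 = 1440 + (+1060) = 2500 ft.
ISA temperature at 2500 ft = 15 − 2 × (2500/1000) = 10°C.
ISA deviation = 33 − 10 = +23°C.
Density altitude = 2500 + 120 × (23) = 5260 ft.

5260 ft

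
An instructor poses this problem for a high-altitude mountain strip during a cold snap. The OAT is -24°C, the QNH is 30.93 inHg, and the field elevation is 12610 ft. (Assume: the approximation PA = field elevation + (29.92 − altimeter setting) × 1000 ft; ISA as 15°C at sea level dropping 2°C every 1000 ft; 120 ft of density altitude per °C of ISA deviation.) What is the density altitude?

9704 ft

Pressure altitude = 12610 + (29.92 − 30.93) × 1000 = 12610 + (-1010) = 11600 ft.
ISA temperature at 11600 ft = 15 − 2 × (11600/1000) = -8.2°C.
ISA deviation = -24 − (-8.2) = -15.8°C.
Density altitude = 11600 + 120 × (-15.8) = 9704 ft.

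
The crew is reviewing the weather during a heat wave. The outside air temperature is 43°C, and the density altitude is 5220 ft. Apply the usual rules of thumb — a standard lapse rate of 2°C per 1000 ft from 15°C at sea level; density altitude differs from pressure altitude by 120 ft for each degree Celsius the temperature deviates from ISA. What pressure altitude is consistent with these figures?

1500 ft

DA = PA + 120 × (OAT − (15 − 2·PA/1000)) = PA + 120·OAT − 1800 + 0.24·PA = 1.24·PA + 120·OAT − 1800.
So 1.24·PA = 5220 − 120 × 43 + 1800 = 1860.
PA = 1860 / 1.24 = 1500 ft.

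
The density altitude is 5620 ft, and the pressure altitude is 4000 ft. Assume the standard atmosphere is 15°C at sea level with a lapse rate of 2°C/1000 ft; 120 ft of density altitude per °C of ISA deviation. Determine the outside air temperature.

Density altitude − pressure altitude = 5620 − 4000 = +1620 ft.
At 120 ft/°C that is an ISA deviation of 1620/120 = +13.5°C.
ISA temperature at 4000 ft = 15 − 2 × (4000/1000) = 7°C.
OAT = ISA + deviation = 7 + (+13.5) = 20.5°C.

20.5°C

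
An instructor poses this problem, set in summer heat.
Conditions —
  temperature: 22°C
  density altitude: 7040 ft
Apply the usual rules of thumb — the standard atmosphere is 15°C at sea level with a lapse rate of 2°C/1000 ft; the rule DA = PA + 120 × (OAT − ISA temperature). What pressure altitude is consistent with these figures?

DA = PA + 120 × (OAT − (15 − 2·PA/1000)) = PA + 120·OAT − 1800 + 0.24·PA = 1.24·PA + 120·OAT − 1800.
So 1.24·PA = 7040 − 120 × 22 + 1800 = 6200.
PA = 6200 / 1.24 = 5000 ft.

5000 ft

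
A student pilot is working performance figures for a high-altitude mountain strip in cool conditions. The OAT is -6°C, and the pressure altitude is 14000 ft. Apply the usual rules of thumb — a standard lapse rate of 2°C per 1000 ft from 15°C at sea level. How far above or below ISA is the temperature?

ISA+7°C

ISA temperature at 14000 ft = 15 − 2 × (14000/1000) = -13°C.
Deviation = OAT − ISA = -6 − (-13) = +7°C.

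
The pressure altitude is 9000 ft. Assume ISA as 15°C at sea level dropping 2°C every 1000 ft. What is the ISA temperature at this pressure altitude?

-3°C

ISA temperature = 15 − 2 × (9000/1000) = 15 − 18 = -3°C.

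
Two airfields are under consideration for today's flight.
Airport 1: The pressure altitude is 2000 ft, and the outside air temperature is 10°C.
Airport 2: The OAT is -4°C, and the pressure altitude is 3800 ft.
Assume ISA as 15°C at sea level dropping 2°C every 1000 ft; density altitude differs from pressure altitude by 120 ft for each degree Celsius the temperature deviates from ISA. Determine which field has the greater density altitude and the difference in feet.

Airport 1: ISA temp = 11°C, deviation -1°C, DA = 2000 + 120 × (-1) = 1880 ft.
Airport 2: ISA temp = 7.4°C, deviation -11.4°C, DA = 3800 + 120 × (-11.4) = 2432 ft.
Airport 2 is higher by 2432 − 1880 = 552 ft.

Airport 2 by 552 ft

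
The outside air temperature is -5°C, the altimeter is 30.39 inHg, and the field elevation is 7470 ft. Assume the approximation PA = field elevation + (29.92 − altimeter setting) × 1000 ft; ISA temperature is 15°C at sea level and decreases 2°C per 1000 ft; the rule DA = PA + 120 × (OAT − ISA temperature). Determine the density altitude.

6280 ft

Pressure altitude = 7470 + (29.92 − 30.39) × 1000 = 7470 + (-470) = 7000 ft.
ISA temperature at 7000 ft = 15 − 2 × (7000/1000) = 1°C.
ISA deviation = -5 − 1 = -6°C.
Density altitude = 7000 + 120 × (-6) = 6280 ft.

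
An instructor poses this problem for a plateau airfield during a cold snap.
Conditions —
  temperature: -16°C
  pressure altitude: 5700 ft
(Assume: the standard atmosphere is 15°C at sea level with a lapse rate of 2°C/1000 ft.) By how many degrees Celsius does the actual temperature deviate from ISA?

ISA temperature at 5700 ft = 15 − 2 × (5700/1000) = 3.6°C.
Deviation = OAT − ISA = -16 − 3.6 = -19.6°C.

ISA-19.6°C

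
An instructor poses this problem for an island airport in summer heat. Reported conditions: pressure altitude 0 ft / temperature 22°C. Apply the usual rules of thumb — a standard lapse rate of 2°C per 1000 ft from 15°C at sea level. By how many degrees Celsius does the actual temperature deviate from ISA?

ISA+7°C

ISA temperature at 0 ft = 15 − 2 × (0/1000) = 15°C.
Deviation = OAT − ISA = 22 − 15 = +7°C.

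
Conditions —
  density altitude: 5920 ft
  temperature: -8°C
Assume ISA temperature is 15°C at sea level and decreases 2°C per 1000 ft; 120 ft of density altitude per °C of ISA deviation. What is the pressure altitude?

DA = PA + 120 × (OAT − (15 − 2·PA/1000)) = PA + 120·OAT − 1800 + 0.24·PA = 1.24·PA + 120·OAT − 1800.
So 1.24·PA = 5920 − 120 × (-8) + 1800 = 8680.
PA = 8680 / 1.24 = 7000 ft.

7000 ft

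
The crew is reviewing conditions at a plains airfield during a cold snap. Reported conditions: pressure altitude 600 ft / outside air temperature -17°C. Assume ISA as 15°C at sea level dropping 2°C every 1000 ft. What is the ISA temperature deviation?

ISA temperature at 600 ft = 15 − 2 × (600/1000) = 13.8°C.
Deviation = OAT − ISA = -17 − 13.8 = -30.8°C.

ISA-30.8°C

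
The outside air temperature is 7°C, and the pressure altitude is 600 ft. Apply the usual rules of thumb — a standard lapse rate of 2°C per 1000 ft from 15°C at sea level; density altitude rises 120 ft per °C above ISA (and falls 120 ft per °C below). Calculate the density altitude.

-216 ft

ISA temperature at 600 ft = 15 − 2 × (600/1000) = 13.8°C.
ISA deviation = 7 − 13.8 = -6.8°C.
Density altitude = 600 + 120 × (-6.8) = 600 + (-816) = -216 ft.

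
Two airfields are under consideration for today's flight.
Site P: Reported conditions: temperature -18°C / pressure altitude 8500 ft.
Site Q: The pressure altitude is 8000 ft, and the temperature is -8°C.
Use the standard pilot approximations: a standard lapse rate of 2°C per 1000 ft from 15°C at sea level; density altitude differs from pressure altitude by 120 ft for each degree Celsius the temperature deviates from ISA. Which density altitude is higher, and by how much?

Site P: ISA temp = -2°C, deviation -16°C, DA = 8500 + 120 × (-16) = 6580 ft.
Site Q: ISA temp = -1°C, deviation -7°C, DA = 8000 + 120 × (-7) = 7160 ft.
Site Q is higher by 7160 − 6580 = 580 ft.

Site Q by 580 ft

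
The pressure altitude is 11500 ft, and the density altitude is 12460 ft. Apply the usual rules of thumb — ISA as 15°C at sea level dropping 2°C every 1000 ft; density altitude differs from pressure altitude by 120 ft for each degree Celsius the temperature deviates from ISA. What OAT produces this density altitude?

0°C

Density altitude − pressure altitude = 12460 − 11500 = +960 ft.
At 120 ft/°C that is an ISA deviation of 960/120 = +8°C.
ISA temperature at 11500 ft = 15 − 2 × (11500/1000) = -8°C.
OAT = ISA + deviation = -8 + (+8) = 0°C.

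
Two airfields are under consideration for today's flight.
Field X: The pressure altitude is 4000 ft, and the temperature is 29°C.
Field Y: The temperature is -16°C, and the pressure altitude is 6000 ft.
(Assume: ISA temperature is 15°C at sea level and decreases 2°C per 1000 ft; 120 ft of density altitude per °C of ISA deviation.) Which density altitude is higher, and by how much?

Field X by 2920 ft

Field X: ISA temp = 7°C, deviation +22°C, DA = 4000 + 120 × 22 = 6640 ft.
Field Y: ISA temp = 3°C, deviation -19°C, DA = 6000 + 120 × (-19) = 3720 ft.
Field X is higher by 6640 − 3720 = 2920 ft.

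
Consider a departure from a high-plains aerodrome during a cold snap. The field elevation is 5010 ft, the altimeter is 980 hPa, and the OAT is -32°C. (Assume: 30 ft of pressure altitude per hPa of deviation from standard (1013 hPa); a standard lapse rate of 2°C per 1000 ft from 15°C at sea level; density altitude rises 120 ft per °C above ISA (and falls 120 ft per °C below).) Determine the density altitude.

1800 ft

Pressure altitude = 5010 + (1013 − 980) × 30 = 5010 + (+990) = 6000 ft.
ISA temperature at 6000 ft = 15 − 2 × (6000/1000) = 3°C.
ISA deviation = -32 − 3 = -35°C.
Density altitude = 6000 + 120 × (-35) = 1800 ft.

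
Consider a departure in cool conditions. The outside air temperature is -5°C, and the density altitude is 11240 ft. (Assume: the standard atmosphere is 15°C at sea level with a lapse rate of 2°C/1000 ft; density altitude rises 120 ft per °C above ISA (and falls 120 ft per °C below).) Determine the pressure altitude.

11000 ft

DA = PA + 120 × (OAT − (15 − 2·PA/1000)) = PA + 120·OAT − 1800 + 0.24·PA = 1.24·PA + 120·OAT − 1800.
So 1.24·PA = 11240 − 120 × (-5) + 1800 = 13640.
PA = 13640 / 1.24 = 11000 ft.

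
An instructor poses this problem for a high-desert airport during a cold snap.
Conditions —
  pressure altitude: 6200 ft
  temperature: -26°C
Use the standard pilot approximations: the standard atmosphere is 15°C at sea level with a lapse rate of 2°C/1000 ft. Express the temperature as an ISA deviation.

ISA temperature at 6200 ft = 15 − 2 × (6200/1000) = 2.6°C.
Deviation = OAT − ISA = -26 − 2.6 = -28.6°C.

ISA-28.6°C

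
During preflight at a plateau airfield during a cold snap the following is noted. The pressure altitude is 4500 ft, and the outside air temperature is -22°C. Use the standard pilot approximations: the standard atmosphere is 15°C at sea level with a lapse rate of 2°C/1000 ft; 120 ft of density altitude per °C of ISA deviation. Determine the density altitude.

ISA temperature at 4500 ft = 15 − 2 × (4500/1000) = 6°C.
ISA deviation = -22 − 6 = -28°C.
Density altitude = 4500 + 120 × (-28) = 4500 + (-3360) = 1140 ft.

1140 ft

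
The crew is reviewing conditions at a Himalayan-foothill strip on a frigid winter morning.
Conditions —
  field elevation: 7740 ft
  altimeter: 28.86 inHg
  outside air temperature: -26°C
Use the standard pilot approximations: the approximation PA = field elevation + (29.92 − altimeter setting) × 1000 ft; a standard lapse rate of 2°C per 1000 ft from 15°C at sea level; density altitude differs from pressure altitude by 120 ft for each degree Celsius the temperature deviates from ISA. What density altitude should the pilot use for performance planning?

Pressure altitude = 7740 + (29.92 − 28.86) × 1000 = 7740 + (+1060) = 8800 ft.
ISA temperature at 8800 ft = 15 − 2 × (8800/1000) = -2.6°C.
ISA deviation = -26 − (-2.6) = -23.4°C.
Density altitude = 8800 + 120 × (-23.4) = 5992 ft.

5992 ft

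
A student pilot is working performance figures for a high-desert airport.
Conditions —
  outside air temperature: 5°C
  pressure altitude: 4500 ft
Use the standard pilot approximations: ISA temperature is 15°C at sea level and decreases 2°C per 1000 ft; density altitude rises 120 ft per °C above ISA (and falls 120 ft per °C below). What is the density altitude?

4380 ft

ISA temperature at 4500 ft = 15 − 2 × (4500/1000) = 6°C.
ISA deviation = 5 − 6 = -1°C.
Density altitude = 4500 + 120 × (-1) = 4500 + (-120) = 4380 ft.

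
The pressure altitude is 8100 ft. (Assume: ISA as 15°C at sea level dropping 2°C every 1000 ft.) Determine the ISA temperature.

ISA temperature = 15 − 2 × (8100/1000) = 15 − 16.2 = -1.2°C.

-1.2°C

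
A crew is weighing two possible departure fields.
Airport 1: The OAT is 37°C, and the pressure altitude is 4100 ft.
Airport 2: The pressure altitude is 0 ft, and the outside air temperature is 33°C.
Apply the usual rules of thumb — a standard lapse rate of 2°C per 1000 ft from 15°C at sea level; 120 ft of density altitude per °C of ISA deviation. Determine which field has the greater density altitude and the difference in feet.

Airport 1 by 5564 ft

Airport 1: ISA temp = 6.8°C, deviation +30.2°C, DA = 4100 + 120 × 30.2 = 7724 ft.
Airport 2: ISA temp = 15°C, deviation +18°C, DA = 0 + 120 × 18 = 2160 ft.
Airport 1 is higher by 7724 − 2160 = 5564 ft.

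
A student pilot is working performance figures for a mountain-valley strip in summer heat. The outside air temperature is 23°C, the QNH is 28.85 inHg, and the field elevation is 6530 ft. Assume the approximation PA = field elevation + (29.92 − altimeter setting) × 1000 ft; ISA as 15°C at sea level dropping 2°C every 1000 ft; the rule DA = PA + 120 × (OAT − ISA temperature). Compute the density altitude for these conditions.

Pressure altitude = 6530 + (29.92 − 28.85) × 1000 = 6530 + (+1070) = 7600 ft.
ISA temperature at 7600 ft = 15 − 2 × (7600/1000) = -0.2°C.
ISA deviation = 23 − (-0.2) = +23.2°C.
Density altitude = 7600 + 120 × (23.2) = 10384 ft.

10384 ft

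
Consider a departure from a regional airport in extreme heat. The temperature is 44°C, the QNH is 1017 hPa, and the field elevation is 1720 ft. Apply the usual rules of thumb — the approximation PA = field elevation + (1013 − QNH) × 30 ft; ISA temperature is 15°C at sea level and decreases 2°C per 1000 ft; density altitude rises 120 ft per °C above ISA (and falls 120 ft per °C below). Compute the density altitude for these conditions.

5464 ft

Pressure altitude = 1720 + (1013 − 1017) × 30 = 1720 + (-120) = 1600 ft.
ISA temperature at 1600 ft = 15 − 2 × (1600/1000) = 11.8°C.
ISA deviation = 44 − 11.8 = +32.2°C.
Density altitude = 1600 + 120 × (32.2) = 5464 ft.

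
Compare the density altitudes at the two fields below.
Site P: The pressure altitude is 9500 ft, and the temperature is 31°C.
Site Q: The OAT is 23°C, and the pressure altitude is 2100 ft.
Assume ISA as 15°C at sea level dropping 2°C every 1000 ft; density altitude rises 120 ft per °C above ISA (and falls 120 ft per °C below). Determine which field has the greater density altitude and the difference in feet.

Site P by 10136 ft

Site P: ISA temp = -4°C, deviation +35°C, DA = 9500 + 120 × 35 = 13700 ft.
Site Q: ISA temp = 10.8°C, deviation +12.2°C, DA = 2100 + 120 × 12.2 = 3564 ft.
Site P is higher by 13700 − 3564 = 10136 ft.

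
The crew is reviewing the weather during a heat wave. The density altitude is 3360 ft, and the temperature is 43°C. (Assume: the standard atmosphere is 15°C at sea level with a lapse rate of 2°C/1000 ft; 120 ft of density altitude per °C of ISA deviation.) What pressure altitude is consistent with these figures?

0 ft

DA = PA + 120 × (OAT − (15 − 2·PA/1000)) = PA + 120·OAT − 1800 + 0.24·PA = 1.24·PA + 120·OAT − 1800.
So 1.24·PA = 3360 − 120 × 43 + 1800 = 0.
PA = 0 / 1.24 = 0 ft.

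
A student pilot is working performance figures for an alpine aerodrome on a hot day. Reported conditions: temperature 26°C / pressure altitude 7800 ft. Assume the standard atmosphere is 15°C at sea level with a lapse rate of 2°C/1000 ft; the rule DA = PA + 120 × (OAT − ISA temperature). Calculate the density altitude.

10992 ft

ISA temperature at 7800 ft = 15 − 2 × (7800/1000) = -0.6°C.
ISA deviation = 26 − (-0.6) = +26.6°C.
Density altitude = 7800 + 120 × (26.6) = 7800 + (+3192) = 10992 ft.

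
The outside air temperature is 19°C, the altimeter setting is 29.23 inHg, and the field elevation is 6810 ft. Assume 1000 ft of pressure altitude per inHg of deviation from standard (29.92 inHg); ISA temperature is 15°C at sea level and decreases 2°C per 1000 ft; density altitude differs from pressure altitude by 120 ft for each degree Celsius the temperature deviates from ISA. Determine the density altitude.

Pressure altitude = 6810 + (29.92 − 29.23) × 1000 = 6810 + (+690) = 7500 ft.
ISA temperature at 7500 ft = 15 − 2 × (7500/1000) = 0°C.
ISA deviation = 19 − 0 = +19°C.
Density altitude = 7500 + 120 × (19) = 9780 ft.

9780 ft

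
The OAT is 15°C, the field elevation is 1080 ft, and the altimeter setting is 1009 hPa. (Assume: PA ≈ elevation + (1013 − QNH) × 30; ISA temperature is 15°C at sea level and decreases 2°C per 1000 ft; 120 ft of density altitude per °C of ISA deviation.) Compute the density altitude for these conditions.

Pressure altitude = 1080 + (1013 − 1009) × 30 = 1080 + (+120) = 1200 ft.
ISA temperature at 1200 ft = 15 − 2 × (1200/1000) = 12.6°C.
ISA deviation = 15 − 12.6 = +2.4°C.
Density altitude = 1200 + 120 × (2.4) = 1488 ft.

1488 ft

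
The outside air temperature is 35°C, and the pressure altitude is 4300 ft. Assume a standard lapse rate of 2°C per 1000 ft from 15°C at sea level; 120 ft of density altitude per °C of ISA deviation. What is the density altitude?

ISA temperature at 4300 ft = 15 − 2 × (4300/1000) = 6.4°C.
ISA deviation = 35 − 6.4 = +28.6°C.
Density altitude = 4300 + 120 × (28.6) = 4300 + (+3432) = 7732 ft.

7732 ft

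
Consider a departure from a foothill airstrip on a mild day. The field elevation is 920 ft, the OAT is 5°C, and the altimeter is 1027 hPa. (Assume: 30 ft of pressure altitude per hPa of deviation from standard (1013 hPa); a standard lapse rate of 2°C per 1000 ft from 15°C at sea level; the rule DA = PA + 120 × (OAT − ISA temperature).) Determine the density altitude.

Pressure altitude = 920 + (1013 − 1027) × 30 = 920 + (-420) = 500 ft.
ISA temperature at 500 ft = 15 − 2 × (500/1000) = 14°C.
ISA deviation = 5 − 14 = -9°C.
Density altitude = 500 + 120 × (-9) = -580 ft.

-580 ft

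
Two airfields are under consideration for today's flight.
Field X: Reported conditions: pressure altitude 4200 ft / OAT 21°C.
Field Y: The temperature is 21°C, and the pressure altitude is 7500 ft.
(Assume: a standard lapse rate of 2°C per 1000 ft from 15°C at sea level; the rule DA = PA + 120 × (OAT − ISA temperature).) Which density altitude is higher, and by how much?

Field X: ISA temp = 6.6°C, deviation +14.4°C, DA = 4200 + 120 × 14.4 = 5928 ft.
Field Y: ISA temp = 0°C, deviation +21°C, DA = 7500 + 120 × 21 = 10020 ft.
Field Y is higher by 10020 − 5928 = 4092 ft.

Field Y by 4092 ft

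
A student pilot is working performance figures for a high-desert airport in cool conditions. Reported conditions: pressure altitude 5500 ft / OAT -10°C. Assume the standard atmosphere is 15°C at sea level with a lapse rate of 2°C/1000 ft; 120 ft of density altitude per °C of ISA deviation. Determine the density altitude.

3820 ft

ISA temperature at 5500 ft = 15 − 2 × (5500/1000) = 4°C.
ISA deviation = -10 − 4 = -14°C.
Density altitude = 5500 + 120 × (-14) = 5500 + (-1680) = 3820 ft.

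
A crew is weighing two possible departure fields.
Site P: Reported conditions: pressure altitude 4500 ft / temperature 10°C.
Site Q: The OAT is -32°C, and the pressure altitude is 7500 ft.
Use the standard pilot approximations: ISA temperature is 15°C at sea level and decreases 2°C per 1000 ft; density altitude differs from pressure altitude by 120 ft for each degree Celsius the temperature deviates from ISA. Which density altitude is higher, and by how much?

Site P by 1320 ft

Site P: ISA temp = 6°C, deviation +4°C, DA = 4500 + 120 × 4 = 4980 ft.
Site Q: ISA temp = 0°C, deviation -32°C, DA = 7500 + 120 × (-32) = 3660 ft.
Site P is higher by 4980 − 3660 = 1320 ft.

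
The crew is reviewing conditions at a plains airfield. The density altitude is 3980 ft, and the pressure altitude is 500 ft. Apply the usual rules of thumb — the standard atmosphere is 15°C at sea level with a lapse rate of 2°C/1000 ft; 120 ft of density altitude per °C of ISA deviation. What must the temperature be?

43°C

Density altitude − pressure altitude = 3980 − 500 = +3480 ft.
At 120 ft/°C that is an ISA deviation of 3480/120 = +29°C.
ISA temperature at 500 ft = 15 − 2 × (500/1000) = 14°C.
OAT = ISA + deviation = 14 + (+29) = 43°C.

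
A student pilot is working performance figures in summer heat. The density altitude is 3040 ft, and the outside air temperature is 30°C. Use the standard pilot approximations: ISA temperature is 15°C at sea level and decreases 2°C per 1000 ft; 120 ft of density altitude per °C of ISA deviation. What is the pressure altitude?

1000 ft

DA = PA + 120 × (OAT − (15 − 2·PA/1000)) = PA + 120·OAT − 1800 + 0.24·PA = 1.24·PA + 120·OAT − 1800.
So 1.24·PA = 3040 − 120 × 30 + 1800 = 1240.
PA = 1240 / 1.24 = 1000 ft.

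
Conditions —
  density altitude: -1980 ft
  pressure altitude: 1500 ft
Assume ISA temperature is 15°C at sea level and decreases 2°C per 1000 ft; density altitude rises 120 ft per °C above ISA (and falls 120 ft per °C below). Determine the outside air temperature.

Density altitude − pressure altitude = -1980 − 1500 = -3480 ft.
At 120 ft/°C that is an ISA deviation of -3480/120 = -29°C.
ISA temperature at 1500 ft = 15 − 2 × (1500/1000) = 12°C.
OAT = ISA + deviation = 12 + (-29) = -17°C.

-17°C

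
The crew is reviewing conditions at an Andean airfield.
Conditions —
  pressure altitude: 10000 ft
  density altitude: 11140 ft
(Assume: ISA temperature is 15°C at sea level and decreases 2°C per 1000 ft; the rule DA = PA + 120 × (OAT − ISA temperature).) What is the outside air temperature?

4.5°C

Density altitude − pressure altitude = 11140 − 10000 = +1140 ft.
At 120 ft/°C that is an ISA deviation of 1140/120 = +9.5°C.
ISA temperature at 10000 ft = 15 − 2 × (10000/1000) = -5°C.
OAT = ISA + deviation = -5 + (+9.5) = 4.5°C.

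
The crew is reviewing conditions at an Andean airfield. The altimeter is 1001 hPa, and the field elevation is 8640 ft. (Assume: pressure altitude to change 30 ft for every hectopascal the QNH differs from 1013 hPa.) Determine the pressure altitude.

Pressure correction = (1013 − 1001) × 30 = +360 ft.
Pressure altitude = 8640 + (+360) = 9000 ft.

9000 ft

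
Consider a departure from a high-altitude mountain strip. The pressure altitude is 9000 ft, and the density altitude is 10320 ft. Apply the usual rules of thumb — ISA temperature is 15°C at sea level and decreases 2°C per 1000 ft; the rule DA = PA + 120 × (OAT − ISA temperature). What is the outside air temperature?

Density altitude − pressure altitude = 10320 − 9000 = +1320 ft.
At 120 ft/°C that is an ISA deviation of 1320/120 = +11°C.
ISA temperature at 9000 ft = 15 − 2 × (9000/1000) = -3°C.
OAT = ISA + deviation = -3 + (+11) = 8°C.

8°C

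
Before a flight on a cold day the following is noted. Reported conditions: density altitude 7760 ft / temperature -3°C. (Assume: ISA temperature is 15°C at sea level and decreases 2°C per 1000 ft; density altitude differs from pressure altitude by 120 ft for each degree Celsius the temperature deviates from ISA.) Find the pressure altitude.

8000 ft

DA = PA + 120 × (OAT − (15 − 2·PA/1000)) = PA + 120·OAT − 1800 + 0.24·PA = 1.24·PA + 120·OAT − 1800.
So 1.24·PA = 7760 − 120 × (-3) + 1800 = 9920.
PA = 9920 / 1.24 = 8000 ft.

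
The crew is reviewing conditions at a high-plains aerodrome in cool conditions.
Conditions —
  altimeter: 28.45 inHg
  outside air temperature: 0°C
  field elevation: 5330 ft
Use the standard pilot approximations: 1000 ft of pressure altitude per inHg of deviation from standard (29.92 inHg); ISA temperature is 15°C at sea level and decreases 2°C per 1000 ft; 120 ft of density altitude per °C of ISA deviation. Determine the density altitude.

Pressure altitude = 5330 + (29.92 − 28.45) × 1000 = 5330 + (+1470) = 6800 ft.
ISA temperature at 6800 ft = 15 − 2 × (6800/1000) = 1.4°C.
ISA deviation = 0 − 1.4 = -1.4°C.
Density altitude = 6800 + 120 × (-1.4) = 6632 ft.

6632 ft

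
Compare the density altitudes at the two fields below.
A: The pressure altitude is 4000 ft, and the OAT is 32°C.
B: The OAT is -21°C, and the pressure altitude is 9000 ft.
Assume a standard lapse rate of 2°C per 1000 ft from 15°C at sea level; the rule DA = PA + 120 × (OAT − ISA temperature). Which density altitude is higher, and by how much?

A by 160 ft

A: ISA temp = 7°C, deviation +25°C, DA = 4000 + 120 × 25 = 7000 ft.
B: ISA temp = -3°C, deviation -18°C, DA = 9000 + 120 × (-18) = 6840 ft.
A is higher by 7000 − 6840 = 160 ft.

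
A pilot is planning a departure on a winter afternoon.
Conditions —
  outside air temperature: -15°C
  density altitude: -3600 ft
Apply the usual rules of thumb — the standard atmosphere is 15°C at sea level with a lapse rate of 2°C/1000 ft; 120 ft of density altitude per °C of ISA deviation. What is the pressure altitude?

0 ft

DA = PA + 120 × (OAT − (15 − 2·PA/1000)) = PA + 120·OAT − 1800 + 0.24·PA = 1.24·PA + 120·OAT − 1800.
So 1.24·PA = -3600 − 120 × (-15) + 1800 = 0.
PA = 0 / 1.24 = 0 ft.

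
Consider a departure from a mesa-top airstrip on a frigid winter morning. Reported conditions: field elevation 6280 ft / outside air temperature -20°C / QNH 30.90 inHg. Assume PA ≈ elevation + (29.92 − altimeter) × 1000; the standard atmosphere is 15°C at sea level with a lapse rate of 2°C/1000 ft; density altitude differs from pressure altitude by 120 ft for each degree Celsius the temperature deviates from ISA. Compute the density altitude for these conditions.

Pressure altitude = 6280 + (29.92 − 30.90) × 1000 = 6280 + (-980) = 5300 ft.
ISA temperature at 5300 ft = 15 − 2 × (5300/1000) = 4.4°C.
ISA deviation = -20 − 4.4 = -24.4°C.
Density altitude = 5300 + 120 × (-24.4) = 2372 ft.

2372 ft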